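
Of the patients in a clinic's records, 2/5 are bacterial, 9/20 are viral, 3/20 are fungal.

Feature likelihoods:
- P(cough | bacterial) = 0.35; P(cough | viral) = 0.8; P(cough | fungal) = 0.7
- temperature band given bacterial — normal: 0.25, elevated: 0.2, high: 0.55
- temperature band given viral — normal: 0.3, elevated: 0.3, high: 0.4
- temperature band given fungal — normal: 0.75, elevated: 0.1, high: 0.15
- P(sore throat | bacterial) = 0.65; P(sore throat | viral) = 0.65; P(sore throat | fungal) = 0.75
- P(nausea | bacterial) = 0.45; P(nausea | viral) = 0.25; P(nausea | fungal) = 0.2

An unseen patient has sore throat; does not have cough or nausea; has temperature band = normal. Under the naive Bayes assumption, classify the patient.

bacterial

bacterial: 0.4 × (1−0.35) × 0.25 × 0.65 × (1−0.45) = 0.0232375
viral: 0.45 × (1−0.8) × 0.3 × 0.65 × (1−0.25) = 0.0131625
fungal: 0.15 × (1−0.7) × 0.75 × 0.75 × (1−0.2) = 0.02025
Highest score → bacterial.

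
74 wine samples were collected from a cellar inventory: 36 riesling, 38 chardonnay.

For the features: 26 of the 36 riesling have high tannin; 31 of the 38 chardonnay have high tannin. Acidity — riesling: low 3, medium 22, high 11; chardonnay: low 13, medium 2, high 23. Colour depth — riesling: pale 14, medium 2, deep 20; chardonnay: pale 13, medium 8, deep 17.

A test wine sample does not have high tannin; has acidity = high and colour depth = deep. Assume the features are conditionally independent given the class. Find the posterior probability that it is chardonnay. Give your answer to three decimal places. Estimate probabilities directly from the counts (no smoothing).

0.528

riesling: (36/74) × (10/36) × (11/36) × (20/36) ≈ 0.0229396
chardonnay: (38/74) × (7/38) × (23/38) × (17/38) ≈ 0.0256139
P(chardonnay | x) = 0.0256139 / 0.0485535 ≈ 0.528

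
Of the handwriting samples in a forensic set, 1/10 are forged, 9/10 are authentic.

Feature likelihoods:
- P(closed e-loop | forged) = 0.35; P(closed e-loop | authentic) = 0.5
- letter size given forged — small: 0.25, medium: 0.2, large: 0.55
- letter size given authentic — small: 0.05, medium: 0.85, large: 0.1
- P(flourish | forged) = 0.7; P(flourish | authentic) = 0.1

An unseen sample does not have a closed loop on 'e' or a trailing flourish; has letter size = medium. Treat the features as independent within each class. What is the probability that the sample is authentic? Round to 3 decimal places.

0.989

forged: 0.1 × (1−0.35) × 0.2 × (1−0.7) = 0.0039
authentic: 0.9 × (1−0.5) × 0.85 × (1−0.1) = 0.34425
P(authentic | x) = 0.34425 / 0.34815 ≈ 0.989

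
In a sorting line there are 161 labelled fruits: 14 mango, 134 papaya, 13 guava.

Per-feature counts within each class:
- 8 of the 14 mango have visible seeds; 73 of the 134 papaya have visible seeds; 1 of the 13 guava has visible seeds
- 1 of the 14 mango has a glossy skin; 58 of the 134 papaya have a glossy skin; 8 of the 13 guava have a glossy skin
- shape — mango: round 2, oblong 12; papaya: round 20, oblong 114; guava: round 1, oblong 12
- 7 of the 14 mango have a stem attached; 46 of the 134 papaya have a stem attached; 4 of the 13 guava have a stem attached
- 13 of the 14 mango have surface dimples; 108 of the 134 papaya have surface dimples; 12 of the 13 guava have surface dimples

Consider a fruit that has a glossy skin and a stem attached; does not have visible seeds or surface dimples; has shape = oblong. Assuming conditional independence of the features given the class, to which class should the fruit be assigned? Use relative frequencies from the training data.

mango: (14/161) × (6/14) × (1/14) × (12/14) × (7/14) × (1/14) ≈ 0.0000814878
papaya: (134/161) × (61/134) × (58/134) × (114/134) × (46/134) × (26/134) ≈ 0.00929285
guava: (13/161) × (12/13) × (8/13) × (12/13) × (4/13) × (1/13) ≈ 0.0010021
Highest score → papaya.

papaya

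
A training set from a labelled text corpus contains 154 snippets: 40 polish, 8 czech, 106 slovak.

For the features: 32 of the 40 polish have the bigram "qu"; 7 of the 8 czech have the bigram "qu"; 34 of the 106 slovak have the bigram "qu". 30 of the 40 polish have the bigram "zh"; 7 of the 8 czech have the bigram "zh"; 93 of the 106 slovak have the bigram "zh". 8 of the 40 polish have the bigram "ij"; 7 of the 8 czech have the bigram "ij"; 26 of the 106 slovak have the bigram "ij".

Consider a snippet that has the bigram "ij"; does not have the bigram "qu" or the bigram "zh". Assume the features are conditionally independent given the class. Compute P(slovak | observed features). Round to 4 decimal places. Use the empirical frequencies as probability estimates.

0.8096

polish: (40/154) × (8/40) × (10/40) × (8/40) ≈ 0.0025974
czech: (8/154) × (1/8) × (1/8) × (7/8) ≈ 0.000710227
slovak: (106/154) × (72/106) × (13/106) × (26/106) ≈ 0.0140643
P(slovak | x) = 0.0140643 / 0.017371927 ≈ 0.8096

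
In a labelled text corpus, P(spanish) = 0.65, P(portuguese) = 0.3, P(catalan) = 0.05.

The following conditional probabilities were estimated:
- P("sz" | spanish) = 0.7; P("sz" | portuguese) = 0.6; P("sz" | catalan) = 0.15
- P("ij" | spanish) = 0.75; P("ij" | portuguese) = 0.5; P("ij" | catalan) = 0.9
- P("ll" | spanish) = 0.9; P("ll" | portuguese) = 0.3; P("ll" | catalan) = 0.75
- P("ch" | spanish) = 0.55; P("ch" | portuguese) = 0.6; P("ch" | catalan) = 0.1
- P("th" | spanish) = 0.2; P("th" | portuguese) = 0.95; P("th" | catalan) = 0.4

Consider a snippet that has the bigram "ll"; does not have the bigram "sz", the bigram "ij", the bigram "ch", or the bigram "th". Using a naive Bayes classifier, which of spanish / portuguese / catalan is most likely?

spanish: 0.65 × (1−0.7) × (1−0.75) × 0.9 × (1−0.55) × (1−0.2) = 0.015795
portuguese: 0.3 × (1−0.6) × (1−0.5) × 0.3 × (1−0.6) × (1−0.95) = 0.00036
catalan: 0.05 × (1−0.15) × (1−0.9) × 0.75 × (1−0.1) × (1−0.4) = 0.00172125
Highest score → spanish.

spanish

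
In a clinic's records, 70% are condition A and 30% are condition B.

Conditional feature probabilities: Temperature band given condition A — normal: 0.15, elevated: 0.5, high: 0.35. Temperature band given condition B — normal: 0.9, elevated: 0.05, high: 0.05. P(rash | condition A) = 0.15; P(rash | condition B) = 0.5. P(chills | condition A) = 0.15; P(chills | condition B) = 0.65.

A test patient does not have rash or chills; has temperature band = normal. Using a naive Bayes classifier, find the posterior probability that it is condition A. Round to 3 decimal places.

condition A: 0.7 × 0.15 × (1−0.15) × (1−0.15) = 0.0758625
condition B: 0.3 × 0.9 × (1−0.5) × (1−0.65) = 0.04725
P(condition A | x) = 0.0758625 / 0.1231125 ≈ 0.616

0.616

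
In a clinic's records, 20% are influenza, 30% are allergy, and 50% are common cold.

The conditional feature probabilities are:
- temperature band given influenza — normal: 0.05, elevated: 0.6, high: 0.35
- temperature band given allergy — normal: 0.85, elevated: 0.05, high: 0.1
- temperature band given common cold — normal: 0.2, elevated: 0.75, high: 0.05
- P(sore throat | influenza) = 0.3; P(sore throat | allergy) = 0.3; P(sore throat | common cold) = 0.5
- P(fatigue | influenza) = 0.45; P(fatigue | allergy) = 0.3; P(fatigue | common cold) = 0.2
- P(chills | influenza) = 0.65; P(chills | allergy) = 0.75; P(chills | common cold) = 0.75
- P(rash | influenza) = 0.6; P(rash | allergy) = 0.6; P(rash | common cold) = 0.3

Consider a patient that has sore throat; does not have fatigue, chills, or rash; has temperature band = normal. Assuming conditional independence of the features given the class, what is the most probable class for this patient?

common cold

influenza: 0.2 × 0.05 × 0.3 × (1−0.45) × (1−0.65) × (1−0.6) = 0.000231
allergy: 0.3 × 0.85 × 0.3 × (1−0.3) × (1−0.75) × (1−0.6) = 0.005355
common cold: 0.5 × 0.2 × 0.5 × (1−0.2) × (1−0.75) × (1−0.3) = 0.007
Highest score → common cold.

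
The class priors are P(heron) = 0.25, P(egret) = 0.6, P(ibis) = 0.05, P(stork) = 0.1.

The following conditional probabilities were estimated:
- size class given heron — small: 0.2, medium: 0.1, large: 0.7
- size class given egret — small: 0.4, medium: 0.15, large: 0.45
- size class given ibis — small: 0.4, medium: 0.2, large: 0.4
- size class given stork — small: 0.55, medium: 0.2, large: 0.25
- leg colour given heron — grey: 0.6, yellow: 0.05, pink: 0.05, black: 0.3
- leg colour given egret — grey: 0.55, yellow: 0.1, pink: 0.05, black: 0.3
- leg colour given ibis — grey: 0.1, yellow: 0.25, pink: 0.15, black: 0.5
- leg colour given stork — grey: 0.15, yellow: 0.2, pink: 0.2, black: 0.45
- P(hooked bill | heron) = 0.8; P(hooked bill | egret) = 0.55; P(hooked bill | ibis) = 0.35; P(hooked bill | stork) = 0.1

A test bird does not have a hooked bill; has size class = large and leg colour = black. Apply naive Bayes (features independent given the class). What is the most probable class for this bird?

egret

heron: 0.25 × 0.7 × 0.3 × (1−0.8) = 0.0105
egret: 0.6 × 0.45 × 0.3 × (1−0.55) = 0.03645
ibis: 0.05 × 0.4 × 0.5 × (1−0.35) = 0.0065
stork: 0.1 × 0.25 × 0.45 × (1−0.1) = 0.010125
Highest score → egret.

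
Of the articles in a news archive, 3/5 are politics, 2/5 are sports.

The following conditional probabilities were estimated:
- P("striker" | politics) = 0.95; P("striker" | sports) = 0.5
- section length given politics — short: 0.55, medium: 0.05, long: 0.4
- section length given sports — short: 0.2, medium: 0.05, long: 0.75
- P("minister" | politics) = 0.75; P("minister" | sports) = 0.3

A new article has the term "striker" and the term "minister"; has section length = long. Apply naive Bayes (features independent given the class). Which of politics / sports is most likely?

politics: 0.6 × 0.95 × 0.4 × 0.75 = 0.171
sports: 0.4 × 0.5 × 0.75 × 0.3 = 0.045
Highest score → politics.

politics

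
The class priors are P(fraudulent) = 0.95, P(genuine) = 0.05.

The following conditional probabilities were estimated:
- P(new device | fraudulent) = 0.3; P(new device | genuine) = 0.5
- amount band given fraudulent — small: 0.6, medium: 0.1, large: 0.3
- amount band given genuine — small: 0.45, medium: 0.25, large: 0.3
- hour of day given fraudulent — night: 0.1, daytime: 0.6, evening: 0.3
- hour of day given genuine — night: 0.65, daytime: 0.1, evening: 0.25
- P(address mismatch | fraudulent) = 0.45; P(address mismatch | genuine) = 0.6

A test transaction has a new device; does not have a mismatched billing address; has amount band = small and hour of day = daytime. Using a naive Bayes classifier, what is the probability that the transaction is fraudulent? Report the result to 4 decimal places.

0.9921

fraudulent: 0.95 × 0.3 × 0.6 × 0.6 × (1−0.45) = 0.05643
genuine: 0.05 × 0.5 × 0.45 × 0.1 × (1−0.6) = 0.00045
P(fraudulent | x) = 0.05643 / 0.05688 ≈ 0.9921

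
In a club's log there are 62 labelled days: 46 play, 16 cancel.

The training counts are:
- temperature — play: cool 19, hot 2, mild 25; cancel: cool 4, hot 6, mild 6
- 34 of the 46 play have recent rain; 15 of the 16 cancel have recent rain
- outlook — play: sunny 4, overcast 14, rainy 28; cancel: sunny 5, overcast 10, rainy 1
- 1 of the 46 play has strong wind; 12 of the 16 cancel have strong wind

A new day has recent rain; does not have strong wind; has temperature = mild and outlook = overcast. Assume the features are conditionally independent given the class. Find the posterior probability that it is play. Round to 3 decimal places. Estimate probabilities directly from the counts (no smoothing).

play: (46/62) × (25/46) × (34/46) × (14/46) × (45/46) ≈ 0.0887349
cancel: (16/62) × (6/16) × (15/16) × (10/16) × (4/16) ≈ 0.0141759
P(play | x) = 0.0887349 / 0.1029108 ≈ 0.862

0.862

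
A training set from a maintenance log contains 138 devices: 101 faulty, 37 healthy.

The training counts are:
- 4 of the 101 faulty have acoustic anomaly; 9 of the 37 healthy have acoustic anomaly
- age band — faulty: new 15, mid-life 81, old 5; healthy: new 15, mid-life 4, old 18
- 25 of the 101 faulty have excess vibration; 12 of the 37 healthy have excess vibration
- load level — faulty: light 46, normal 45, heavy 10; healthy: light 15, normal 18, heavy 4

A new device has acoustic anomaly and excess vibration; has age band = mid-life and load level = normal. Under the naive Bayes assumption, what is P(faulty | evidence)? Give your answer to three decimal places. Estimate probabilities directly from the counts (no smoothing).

faulty: (101/138) × (4/101) × (81/101) × (25/101) × (45/101) ≈ 0.00256362
healthy: (37/138) × (9/37) × (4/37) × (12/37) × (18/37) ≈ 0.00111243
P(faulty | x) = 0.00256362 / 0.00367605 ≈ 0.697

0.697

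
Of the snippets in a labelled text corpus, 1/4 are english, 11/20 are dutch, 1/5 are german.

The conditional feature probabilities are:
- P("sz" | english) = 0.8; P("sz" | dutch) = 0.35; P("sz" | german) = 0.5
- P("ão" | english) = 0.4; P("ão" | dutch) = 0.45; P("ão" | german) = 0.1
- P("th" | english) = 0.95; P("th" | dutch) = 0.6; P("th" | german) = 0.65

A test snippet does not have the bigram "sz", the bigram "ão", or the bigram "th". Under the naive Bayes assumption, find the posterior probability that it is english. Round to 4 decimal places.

0.0134

english: 0.25 × (1−0.8) × (1−0.4) × (1−0.95) = 0.0015
dutch: 0.55 × (1−0.35) × (1−0.45) × (1−0.6) = 0.07865
german: 0.2 × (1−0.5) × (1−0.1) × (1−0.65) = 0.0315
P(english | x) = 0.0015 / 0.11165 ≈ 0.0134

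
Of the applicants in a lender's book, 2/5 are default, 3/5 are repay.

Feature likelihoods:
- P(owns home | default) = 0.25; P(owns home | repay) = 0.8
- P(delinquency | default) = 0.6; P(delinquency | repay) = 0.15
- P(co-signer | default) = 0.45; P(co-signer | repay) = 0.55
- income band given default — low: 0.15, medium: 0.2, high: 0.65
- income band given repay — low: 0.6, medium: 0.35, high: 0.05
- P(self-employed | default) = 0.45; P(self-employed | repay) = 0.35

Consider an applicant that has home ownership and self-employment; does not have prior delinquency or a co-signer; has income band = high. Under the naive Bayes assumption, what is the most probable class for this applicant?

default: 0.4 × 0.25 × (1−0.6) × (1−0.45) × 0.65 × 0.45 = 0.006435
repay: 0.6 × 0.8 × (1−0.15) × (1−0.55) × 0.05 × 0.35 = 0.003213
Highest score → default.

default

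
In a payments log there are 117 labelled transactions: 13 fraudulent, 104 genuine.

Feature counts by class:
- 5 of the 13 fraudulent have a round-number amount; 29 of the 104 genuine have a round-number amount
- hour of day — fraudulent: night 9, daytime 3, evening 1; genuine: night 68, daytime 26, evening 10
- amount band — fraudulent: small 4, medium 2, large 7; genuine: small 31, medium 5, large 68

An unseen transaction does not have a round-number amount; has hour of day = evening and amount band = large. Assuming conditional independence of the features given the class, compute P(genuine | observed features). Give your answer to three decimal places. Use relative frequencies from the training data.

0.934

fraudulent: (13/117) × (8/13) × (1/13) × (7/13) ≈ 0.00283214
genuine: (104/117) × (75/104) × (10/104) × (68/104) ≈ 0.0403012
P(genuine | x) = 0.0403012 / 0.04313334 ≈ 0.934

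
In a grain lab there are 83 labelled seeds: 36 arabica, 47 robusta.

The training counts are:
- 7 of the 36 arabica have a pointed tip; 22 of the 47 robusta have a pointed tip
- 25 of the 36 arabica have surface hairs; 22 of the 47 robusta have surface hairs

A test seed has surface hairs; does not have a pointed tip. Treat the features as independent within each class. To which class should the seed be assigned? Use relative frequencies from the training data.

arabica

arabica: (36/83) × (29/36) × (25/36) ≈ 0.242637
robusta: (47/83) × (25/47) × (22/47) ≈ 0.140989
Highest score → arabica.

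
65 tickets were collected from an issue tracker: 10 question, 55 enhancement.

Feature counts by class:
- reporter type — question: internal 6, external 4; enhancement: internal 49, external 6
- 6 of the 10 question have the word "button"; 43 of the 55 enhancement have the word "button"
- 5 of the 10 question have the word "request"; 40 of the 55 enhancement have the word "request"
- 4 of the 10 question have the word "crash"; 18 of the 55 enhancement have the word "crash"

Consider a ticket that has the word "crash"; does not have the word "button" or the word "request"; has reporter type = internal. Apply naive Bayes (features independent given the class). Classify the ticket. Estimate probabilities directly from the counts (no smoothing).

question: (10/65) × (6/10) × (4/10) × (5/10) × (4/10) ≈ 0.00738462
enhancement: (55/65) × (49/55) × (12/55) × (15/55) × (18/55) ≈ 0.0146805
Highest score → enhancement.

enhancement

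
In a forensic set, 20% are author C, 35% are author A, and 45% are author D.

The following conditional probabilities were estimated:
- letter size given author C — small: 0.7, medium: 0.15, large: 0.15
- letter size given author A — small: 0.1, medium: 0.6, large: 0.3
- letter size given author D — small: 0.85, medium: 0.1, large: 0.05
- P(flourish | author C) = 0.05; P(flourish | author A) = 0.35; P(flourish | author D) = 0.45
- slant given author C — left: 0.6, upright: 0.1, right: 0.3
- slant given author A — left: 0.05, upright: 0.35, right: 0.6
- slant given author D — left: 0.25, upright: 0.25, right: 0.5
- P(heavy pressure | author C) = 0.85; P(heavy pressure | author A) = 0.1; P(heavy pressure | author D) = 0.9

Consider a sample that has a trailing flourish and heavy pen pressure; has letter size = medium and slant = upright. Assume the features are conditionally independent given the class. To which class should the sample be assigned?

author D

author C: 0.2 × 0.15 × 0.05 × 0.1 × 0.85 = 0.0001275
author A: 0.35 × 0.6 × 0.35 × 0.35 × 0.1 = 0.0025725
author D: 0.45 × 0.1 × 0.45 × 0.25 × 0.9 = 0.00455625
Highest score → author D.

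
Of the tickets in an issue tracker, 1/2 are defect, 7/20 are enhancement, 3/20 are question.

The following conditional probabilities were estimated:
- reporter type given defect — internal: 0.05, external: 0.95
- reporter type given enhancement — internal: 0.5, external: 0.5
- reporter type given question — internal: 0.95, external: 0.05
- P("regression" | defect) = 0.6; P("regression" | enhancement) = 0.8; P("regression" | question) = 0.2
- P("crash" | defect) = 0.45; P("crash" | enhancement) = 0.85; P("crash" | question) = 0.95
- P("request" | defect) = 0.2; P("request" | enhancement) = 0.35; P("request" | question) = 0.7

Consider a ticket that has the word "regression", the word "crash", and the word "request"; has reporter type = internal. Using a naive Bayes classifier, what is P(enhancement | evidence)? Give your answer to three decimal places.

0.672

defect: 0.5 × 0.05 × 0.6 × 0.45 × 0.2 = 0.00135
enhancement: 0.35 × 0.5 × 0.8 × 0.85 × 0.35 = 0.04165
question: 0.15 × 0.95 × 0.2 × 0.95 × 0.7 = 0.0189525
P(enhancement | x) = 0.04165 / 0.0619525 ≈ 0.672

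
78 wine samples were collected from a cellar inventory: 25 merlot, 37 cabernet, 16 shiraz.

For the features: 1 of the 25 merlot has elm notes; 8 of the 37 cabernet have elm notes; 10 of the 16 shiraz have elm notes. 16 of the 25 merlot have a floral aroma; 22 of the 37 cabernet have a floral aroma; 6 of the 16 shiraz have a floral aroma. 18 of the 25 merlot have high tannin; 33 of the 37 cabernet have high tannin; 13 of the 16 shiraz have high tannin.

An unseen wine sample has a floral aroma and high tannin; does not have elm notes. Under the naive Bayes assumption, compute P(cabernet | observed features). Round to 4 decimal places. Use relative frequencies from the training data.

merlot: (25/78) × (24/25) × (16/25) × (18/25) ≈ 0.141785
cabernet: (37/78) × (29/37) × (22/37) × (33/37) ≈ 0.197168
shiraz: (16/78) × (6/16) × (6/16) × (13/16) = 0.0234375
P(cabernet | x) = 0.197168 / 0.3623905 ≈ 0.5441

0.5441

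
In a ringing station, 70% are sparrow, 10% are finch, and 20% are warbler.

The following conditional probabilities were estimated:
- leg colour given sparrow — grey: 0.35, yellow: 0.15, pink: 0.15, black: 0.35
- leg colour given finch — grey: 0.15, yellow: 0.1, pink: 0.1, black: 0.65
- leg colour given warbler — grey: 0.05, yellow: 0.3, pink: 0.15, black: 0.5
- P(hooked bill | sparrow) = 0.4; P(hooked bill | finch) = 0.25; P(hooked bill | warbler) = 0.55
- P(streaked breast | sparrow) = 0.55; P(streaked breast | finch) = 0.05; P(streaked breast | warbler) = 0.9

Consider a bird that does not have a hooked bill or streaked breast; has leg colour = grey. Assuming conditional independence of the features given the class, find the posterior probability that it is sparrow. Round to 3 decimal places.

sparrow: 0.7 × 0.35 × (1−0.4) × (1−0.55) = 0.06615
finch: 0.1 × 0.15 × (1−0.25) × (1−0.05) = 0.0106875
warbler: 0.2 × 0.05 × (1−0.55) × (1−0.9) = 0.00045
P(sparrow | x) = 0.06615 / 0.0772875 ≈ 0.856

0.856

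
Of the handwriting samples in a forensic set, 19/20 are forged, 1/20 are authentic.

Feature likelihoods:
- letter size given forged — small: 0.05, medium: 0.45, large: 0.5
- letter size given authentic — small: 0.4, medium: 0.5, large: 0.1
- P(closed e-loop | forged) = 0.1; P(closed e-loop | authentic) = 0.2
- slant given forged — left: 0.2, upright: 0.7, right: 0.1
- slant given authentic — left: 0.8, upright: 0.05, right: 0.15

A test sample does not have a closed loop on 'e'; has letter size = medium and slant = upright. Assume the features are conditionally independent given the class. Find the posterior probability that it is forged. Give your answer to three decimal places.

0.996

forged: 0.95 × 0.45 × (1−0.1) × 0.7 = 0.269325
authentic: 0.05 × 0.5 × (1−0.2) × 0.05 = 0.001
P(forged | x) = 0.269325 / 0.270325 ≈ 0.996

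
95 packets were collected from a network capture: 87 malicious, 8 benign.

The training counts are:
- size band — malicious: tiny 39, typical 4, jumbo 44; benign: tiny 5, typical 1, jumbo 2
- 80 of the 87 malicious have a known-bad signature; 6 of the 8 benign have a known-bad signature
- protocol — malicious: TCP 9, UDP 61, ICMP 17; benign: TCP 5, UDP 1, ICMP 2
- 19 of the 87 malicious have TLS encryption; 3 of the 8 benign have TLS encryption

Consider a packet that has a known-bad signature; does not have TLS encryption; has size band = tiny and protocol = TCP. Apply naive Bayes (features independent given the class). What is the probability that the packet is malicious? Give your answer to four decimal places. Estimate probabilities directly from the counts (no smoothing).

0.6644

malicious: (87/95) × (39/87) × (80/87) × (9/87) × (68/87) ≈ 0.0305228
benign: (8/95) × (5/8) × (6/8) × (5/8) × (5/8) ≈ 0.0154194
P(malicious | x) = 0.0305228 / 0.0459422 ≈ 0.6644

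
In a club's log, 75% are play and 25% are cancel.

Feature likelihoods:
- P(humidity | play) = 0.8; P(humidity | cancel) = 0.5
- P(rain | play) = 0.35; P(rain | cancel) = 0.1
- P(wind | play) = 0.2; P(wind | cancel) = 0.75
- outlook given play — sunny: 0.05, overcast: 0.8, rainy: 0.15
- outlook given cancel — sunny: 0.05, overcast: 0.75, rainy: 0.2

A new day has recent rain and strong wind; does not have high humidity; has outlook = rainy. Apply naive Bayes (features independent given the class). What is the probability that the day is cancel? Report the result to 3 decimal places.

play: 0.75 × (1−0.8) × 0.35 × 0.2 × 0.15 = 0.001575
cancel: 0.25 × (1−0.5) × 0.1 × 0.75 × 0.2 = 0.001875
P(cancel | x) = 0.001875 / 0.00345 ≈ 0.543

0.543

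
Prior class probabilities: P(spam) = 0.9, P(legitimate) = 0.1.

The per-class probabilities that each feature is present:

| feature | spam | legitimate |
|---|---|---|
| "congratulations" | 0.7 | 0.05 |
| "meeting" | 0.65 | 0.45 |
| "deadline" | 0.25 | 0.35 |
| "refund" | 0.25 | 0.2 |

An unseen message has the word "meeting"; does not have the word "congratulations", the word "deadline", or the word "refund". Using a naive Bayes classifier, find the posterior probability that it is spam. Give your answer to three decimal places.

spam: 0.9 × (1−0.7) × 0.65 × (1−0.25) × (1−0.25) = 0.09871875
legitimate: 0.1 × (1−0.05) × 0.45 × (1−0.35) × (1−0.2) = 0.02223
P(spam | x) = 0.09871875 / 0.12094875 ≈ 0.816

0.816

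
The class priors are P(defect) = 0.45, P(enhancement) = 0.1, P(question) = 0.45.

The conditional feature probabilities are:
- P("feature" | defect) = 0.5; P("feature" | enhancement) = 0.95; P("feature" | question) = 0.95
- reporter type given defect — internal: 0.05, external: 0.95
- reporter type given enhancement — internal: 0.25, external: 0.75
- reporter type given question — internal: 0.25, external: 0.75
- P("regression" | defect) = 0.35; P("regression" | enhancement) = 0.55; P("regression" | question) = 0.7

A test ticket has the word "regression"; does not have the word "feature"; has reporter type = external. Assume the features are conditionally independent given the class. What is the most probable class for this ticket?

defect

defect: 0.45 × (1−0.5) × 0.95 × 0.35 = 0.0748125
enhancement: 0.1 × (1−0.95) × 0.75 × 0.55 = 0.0020625
question: 0.45 × (1−0.95) × 0.75 × 0.7 = 0.0118125
Highest score → defect.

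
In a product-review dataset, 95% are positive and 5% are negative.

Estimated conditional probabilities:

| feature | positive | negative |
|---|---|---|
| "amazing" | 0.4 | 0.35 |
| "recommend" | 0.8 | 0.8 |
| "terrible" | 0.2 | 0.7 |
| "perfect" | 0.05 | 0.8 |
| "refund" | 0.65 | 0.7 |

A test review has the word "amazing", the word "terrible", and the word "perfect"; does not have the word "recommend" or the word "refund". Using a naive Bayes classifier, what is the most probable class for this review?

positive: 0.95 × 0.4 × (1−0.8) × 0.2 × 0.05 × (1−0.65) = 0.000266
negative: 0.05 × 0.35 × (1−0.8) × 0.7 × 0.8 × (1−0.7) = 0.000588
Highest score → negative.

negative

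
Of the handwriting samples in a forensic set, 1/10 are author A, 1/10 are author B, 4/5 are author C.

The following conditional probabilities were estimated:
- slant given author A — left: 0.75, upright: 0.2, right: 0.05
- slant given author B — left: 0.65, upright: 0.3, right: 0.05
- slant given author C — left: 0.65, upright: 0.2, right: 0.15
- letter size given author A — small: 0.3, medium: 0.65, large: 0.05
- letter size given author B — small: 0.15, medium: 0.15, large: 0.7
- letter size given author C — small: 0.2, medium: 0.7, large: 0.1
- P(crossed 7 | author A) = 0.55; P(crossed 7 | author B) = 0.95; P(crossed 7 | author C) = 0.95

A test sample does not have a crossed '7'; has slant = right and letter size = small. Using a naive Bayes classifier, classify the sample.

author A: 0.1 × 0.05 × 0.3 × (1−0.55) = 0.000675
author B: 0.1 × 0.05 × 0.15 × (1−0.95) = 0.0000375
author C: 0.8 × 0.15 × 0.2 × (1−0.95) = 0.0012
Highest score → author C.

author C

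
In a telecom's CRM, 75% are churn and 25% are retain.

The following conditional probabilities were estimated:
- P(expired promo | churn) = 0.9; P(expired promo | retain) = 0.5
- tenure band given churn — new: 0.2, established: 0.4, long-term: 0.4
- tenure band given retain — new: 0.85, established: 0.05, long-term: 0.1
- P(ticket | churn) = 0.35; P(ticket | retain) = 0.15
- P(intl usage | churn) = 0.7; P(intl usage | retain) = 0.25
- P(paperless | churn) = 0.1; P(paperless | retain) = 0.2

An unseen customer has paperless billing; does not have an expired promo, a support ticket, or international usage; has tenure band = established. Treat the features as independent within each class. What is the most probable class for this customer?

churn: 0.75 × (1−0.9) × 0.4 × (1−0.35) × (1−0.7) × 0.1 = 0.000585
retain: 0.25 × (1−0.5) × 0.05 × (1−0.15) × (1−0.25) × 0.2 = 0.000796875
Highest score → retain.

retain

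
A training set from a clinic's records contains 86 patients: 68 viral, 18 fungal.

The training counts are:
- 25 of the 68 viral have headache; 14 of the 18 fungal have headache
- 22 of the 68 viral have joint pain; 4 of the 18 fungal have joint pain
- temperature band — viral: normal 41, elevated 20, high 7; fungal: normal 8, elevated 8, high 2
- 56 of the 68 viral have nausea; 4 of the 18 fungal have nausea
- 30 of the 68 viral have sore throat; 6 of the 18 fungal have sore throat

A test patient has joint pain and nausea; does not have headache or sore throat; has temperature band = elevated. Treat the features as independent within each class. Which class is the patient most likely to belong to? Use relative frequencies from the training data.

viral

viral: (68/86) × (43/68) × (22/68) × (20/68) × (56/68) × (38/68) ≈ 0.0218957
fungal: (18/86) × (4/18) × (4/18) × (8/18) × (4/18) × (12/18) ≈ 0.000680554
Highest score → viral.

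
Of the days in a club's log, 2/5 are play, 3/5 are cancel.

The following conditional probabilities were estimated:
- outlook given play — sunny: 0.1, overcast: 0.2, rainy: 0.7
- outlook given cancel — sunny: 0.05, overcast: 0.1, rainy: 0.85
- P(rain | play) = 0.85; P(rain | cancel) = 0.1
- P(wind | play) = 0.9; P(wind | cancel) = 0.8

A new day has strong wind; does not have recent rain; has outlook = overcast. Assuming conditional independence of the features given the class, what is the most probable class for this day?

play: 0.4 × 0.2 × (1−0.85) × 0.9 = 0.0108
cancel: 0.6 × 0.1 × (1−0.1) × 0.8 = 0.0432
Highest score → cancel.

cancel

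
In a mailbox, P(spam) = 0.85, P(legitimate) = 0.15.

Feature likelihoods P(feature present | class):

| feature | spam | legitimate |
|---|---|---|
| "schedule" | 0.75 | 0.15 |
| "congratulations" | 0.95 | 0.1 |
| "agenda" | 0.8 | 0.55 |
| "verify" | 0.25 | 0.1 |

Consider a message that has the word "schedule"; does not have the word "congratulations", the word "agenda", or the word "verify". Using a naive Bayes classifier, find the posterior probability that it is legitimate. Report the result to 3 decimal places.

spam: 0.85 × 0.75 × (1−0.95) × (1−0.8) × (1−0.25) = 0.00478125
legitimate: 0.15 × 0.15 × (1−0.1) × (1−0.55) × (1−0.1) = 0.00820125
P(legitimate | x) = 0.00820125 / 0.0129825 ≈ 0.632

0.632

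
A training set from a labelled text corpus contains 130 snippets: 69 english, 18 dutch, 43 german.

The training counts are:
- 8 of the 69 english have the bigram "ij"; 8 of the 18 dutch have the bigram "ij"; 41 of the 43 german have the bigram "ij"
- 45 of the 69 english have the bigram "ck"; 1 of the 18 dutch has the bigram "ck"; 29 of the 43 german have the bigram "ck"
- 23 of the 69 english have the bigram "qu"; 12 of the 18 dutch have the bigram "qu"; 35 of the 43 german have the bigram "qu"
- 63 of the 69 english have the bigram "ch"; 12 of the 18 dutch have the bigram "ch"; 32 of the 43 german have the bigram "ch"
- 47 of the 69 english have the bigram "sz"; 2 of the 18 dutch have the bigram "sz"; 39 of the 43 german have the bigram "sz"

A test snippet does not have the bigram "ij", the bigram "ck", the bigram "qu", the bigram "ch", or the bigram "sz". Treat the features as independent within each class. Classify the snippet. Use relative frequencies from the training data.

dutch

english: (69/130) × (61/69) × (24/69) × (46/69) × (6/69) × (22/69) ≈ 0.00301671
dutch: (18/130) × (10/18) × (17/18) × (6/18) × (6/18) × (16/18) ≈ 0.00717527
german: (43/130) × (2/43) × (14/43) × (8/43) × (11/43) × (4/43) ≈ 0.000022176
Highest score → dutch.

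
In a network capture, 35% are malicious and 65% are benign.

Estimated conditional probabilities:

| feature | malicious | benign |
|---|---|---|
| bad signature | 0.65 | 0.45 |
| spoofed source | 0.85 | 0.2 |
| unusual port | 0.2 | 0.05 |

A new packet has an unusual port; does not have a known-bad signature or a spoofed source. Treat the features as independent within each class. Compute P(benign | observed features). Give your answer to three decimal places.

0.796

malicious: 0.35 × (1−0.65) × (1−0.85) × 0.2 = 0.003675
benign: 0.65 × (1−0.45) × (1−0.2) × 0.05 = 0.0143
P(benign | x) = 0.0143 / 0.017975 ≈ 0.796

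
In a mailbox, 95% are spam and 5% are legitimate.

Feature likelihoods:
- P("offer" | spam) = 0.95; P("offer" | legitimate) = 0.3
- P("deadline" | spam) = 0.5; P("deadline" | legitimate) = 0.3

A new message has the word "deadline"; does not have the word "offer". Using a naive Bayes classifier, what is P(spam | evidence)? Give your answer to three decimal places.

spam: 0.95 × (1−0.95) × 0.5 = 0.02375
legitimate: 0.05 × (1−0.3) × 0.3 = 0.0105
P(spam | x) = 0.02375 / 0.03425 ≈ 0.693

0.693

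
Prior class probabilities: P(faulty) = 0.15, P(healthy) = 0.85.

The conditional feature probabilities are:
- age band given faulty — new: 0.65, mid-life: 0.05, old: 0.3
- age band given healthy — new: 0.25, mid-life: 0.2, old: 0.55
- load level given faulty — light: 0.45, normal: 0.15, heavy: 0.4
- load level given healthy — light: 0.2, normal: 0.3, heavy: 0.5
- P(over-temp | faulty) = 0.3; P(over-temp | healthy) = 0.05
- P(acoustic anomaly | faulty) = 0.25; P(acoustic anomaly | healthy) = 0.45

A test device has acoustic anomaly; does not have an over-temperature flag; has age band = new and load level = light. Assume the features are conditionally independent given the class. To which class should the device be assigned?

healthy

faulty: 0.15 × 0.65 × 0.45 × (1−0.3) × 0.25 = 0.007678125
healthy: 0.85 × 0.25 × 0.2 × (1−0.05) × 0.45 = 0.01816875
Highest score → healthy.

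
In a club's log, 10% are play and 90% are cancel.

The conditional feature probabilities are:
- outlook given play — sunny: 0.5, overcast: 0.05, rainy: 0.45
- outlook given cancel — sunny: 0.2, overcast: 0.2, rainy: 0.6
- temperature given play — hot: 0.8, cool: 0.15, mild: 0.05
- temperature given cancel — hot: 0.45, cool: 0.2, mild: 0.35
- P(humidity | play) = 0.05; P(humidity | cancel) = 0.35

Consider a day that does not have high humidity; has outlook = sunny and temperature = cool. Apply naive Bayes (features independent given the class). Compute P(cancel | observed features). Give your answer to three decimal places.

play: 0.1 × 0.5 × 0.15 × (1−0.05) = 0.007125
cancel: 0.9 × 0.2 × 0.2 × (1−0.35) = 0.0234
P(cancel | x) = 0.0234 / 0.030525 ≈ 0.767

0.767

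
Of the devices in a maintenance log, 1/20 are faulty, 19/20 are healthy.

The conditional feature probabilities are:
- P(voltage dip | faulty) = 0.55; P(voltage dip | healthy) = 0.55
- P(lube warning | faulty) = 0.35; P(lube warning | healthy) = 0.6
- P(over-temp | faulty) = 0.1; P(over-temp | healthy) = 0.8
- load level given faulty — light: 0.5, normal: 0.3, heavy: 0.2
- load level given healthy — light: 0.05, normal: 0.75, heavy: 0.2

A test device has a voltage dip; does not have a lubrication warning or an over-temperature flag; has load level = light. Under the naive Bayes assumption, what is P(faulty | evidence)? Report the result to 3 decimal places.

0.794

faulty: 0.05 × 0.55 × (1−0.35) × (1−0.1) × 0.5 = 0.00804375
healthy: 0.95 × 0.55 × (1−0.6) × (1−0.8) × 0.05 = 0.00209
P(faulty | x) = 0.00804375 / 0.01013375 ≈ 0.794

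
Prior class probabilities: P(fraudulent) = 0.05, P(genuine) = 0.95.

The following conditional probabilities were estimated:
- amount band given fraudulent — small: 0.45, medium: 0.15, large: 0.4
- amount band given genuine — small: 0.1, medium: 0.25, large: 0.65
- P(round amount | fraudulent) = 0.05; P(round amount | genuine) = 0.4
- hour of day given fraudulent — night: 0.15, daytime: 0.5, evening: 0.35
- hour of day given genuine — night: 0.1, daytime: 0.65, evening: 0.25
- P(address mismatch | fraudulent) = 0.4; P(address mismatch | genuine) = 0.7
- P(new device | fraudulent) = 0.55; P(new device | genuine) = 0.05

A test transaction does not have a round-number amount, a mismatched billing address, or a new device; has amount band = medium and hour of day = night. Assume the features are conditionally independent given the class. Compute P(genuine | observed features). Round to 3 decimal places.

0.934

fraudulent: 0.05 × 0.15 × (1−0.05) × 0.15 × (1−0.4) × (1−0.55) = 0.0002885625
genuine: 0.95 × 0.25 × (1−0.4) × 0.1 × (1−0.7) × (1−0.05) = 0.00406125
P(genuine | x) = 0.00406125 / 0.0043498125 ≈ 0.934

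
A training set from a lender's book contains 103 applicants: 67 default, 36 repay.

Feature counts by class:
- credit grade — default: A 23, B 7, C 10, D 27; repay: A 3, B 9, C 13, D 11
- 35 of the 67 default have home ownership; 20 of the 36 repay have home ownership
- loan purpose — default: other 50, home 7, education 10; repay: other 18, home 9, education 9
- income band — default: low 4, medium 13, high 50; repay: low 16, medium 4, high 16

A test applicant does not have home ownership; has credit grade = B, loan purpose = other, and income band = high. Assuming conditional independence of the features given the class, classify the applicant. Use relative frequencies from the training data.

default

default: (67/103) × (7/67) × (32/67) × (50/67) × (50/67) ≈ 0.018077
repay: (36/103) × (9/36) × (16/36) × (18/36) × (16/36) ≈ 0.00862999
Highest score → default.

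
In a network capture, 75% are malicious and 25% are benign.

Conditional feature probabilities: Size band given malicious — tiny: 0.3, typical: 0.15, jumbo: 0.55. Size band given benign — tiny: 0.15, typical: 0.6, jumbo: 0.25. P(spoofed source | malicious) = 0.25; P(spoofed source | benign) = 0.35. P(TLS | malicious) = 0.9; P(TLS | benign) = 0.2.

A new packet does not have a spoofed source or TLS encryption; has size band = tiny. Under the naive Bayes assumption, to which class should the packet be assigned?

malicious: 0.75 × 0.3 × (1−0.25) × (1−0.9) = 0.016875
benign: 0.25 × 0.15 × (1−0.35) × (1−0.2) = 0.0195
Highest score → benign.

benign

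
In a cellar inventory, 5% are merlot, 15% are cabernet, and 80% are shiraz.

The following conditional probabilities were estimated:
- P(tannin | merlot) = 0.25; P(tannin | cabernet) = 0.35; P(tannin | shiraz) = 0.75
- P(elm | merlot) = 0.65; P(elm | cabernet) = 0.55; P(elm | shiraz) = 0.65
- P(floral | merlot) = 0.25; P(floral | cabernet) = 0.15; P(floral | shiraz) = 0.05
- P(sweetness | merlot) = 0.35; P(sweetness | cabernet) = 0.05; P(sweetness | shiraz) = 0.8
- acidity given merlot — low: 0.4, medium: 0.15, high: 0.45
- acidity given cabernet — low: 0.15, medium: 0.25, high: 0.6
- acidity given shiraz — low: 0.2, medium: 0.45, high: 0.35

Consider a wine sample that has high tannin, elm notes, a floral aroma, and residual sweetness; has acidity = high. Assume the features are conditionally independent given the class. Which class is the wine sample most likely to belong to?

merlot: 0.05 × 0.25 × 0.65 × 0.25 × 0.35 × 0.45 = 0.000319921875
cabernet: 0.15 × 0.35 × 0.55 × 0.15 × 0.05 × 0.6 = 0.0001299375
shiraz: 0.8 × 0.75 × 0.65 × 0.05 × 0.8 × 0.35 = 0.00546
Highest score → shiraz.

shiraz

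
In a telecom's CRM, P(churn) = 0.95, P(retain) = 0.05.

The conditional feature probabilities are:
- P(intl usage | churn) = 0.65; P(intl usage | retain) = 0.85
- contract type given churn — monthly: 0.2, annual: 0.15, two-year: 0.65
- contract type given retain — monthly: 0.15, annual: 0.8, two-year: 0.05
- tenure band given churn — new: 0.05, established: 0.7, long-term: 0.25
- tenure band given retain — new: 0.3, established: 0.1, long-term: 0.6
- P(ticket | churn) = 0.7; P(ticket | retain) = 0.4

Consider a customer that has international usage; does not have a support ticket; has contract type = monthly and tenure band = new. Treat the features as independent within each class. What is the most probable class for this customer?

churn: 0.95 × 0.65 × 0.2 × 0.05 × (1−0.7) = 0.0018525
retain: 0.05 × 0.85 × 0.15 × 0.3 × (1−0.4) = 0.0011475
Highest score → churn.

churn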